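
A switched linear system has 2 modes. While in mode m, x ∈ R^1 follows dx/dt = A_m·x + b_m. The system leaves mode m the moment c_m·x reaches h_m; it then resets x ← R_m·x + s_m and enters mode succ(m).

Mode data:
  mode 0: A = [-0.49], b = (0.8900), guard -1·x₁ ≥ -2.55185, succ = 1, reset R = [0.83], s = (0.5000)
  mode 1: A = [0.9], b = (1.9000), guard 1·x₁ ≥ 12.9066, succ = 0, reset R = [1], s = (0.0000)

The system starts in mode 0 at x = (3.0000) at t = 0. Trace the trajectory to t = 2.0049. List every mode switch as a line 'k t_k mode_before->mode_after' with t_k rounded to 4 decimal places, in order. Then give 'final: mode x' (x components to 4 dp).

Mode 0: guard c·x = -2.5518 hit at Δt = 0.9710 (t = 0.9710), x⁻ = (2.5518) → reset → x⁺ = (2.6180), jump to mode 1
Mode 1: flow for 1.0339 to horizon, guard not reached → x = (9.8809)

1 0.9710 0->1
final: 1 9.8809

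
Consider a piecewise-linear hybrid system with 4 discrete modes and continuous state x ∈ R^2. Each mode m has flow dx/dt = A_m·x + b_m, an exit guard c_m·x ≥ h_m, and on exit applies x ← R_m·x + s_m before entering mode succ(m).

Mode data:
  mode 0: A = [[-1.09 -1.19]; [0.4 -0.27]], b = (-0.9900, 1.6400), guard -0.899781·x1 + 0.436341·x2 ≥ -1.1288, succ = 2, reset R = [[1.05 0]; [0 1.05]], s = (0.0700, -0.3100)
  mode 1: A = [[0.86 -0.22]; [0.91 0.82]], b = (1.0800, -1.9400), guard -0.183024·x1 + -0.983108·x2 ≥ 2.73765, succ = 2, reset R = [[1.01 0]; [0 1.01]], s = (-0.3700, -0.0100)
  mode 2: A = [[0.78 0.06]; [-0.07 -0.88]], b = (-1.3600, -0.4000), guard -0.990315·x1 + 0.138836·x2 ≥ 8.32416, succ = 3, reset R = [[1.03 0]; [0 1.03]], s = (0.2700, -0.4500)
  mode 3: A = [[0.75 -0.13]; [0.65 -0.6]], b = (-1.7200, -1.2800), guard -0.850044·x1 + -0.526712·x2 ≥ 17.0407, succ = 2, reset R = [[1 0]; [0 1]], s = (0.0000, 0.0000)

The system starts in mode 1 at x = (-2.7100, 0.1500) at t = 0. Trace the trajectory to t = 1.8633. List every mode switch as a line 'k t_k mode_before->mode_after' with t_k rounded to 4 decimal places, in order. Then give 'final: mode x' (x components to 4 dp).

Mode 1: guard c·x = 2.7376 hit at Δt = 0.4295 (t = 0.4295), x⁻ = (-3.2619, -2.1774) → reset → x⁺ = (-3.6645, -2.2092), jump to mode 2
Mode 2: guard c·x = 8.3242 hit at Δt = 0.8117 (t = 1.2412), x⁻ = (-8.5547, -1.0639) → reset → x⁺ = (-8.5414, -1.5458), jump to mode 3
Mode 3: flow for 0.6221 to horizon, guard not reached → x = (-14.6372, -5.6333)

1 0.4295 1->2
2 1.2412 2->3
final: 3 -14.6372 -5.6333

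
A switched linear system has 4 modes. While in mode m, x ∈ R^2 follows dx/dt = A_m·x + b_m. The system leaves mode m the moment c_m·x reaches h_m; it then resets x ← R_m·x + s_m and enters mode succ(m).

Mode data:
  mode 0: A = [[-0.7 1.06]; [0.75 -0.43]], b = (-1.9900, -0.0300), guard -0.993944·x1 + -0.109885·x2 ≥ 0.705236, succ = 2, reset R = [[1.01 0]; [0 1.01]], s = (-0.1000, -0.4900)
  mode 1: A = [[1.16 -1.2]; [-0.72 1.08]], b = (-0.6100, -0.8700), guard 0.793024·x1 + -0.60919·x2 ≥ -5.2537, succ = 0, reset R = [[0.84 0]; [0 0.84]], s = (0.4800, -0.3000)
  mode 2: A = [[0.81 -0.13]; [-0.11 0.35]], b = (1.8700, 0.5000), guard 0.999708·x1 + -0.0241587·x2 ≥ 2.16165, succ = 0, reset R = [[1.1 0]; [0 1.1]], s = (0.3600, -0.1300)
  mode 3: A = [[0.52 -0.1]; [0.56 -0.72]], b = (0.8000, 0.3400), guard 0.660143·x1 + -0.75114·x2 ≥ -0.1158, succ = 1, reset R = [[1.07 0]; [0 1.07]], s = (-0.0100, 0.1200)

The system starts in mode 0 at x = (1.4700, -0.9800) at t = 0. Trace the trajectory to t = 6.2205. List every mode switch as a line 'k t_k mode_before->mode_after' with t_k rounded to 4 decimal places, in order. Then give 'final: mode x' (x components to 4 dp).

Mode 0: guard c·x = 0.7052 hit at Δt = 0.7168 (t = 0.7168), x⁻ = (-0.6408, -0.6217) → reset → x⁺ = (-0.7472, -1.1179), jump to mode 2
Mode 2: guard c·x = 2.1616 hit at Δt = 1.2115 (t = 1.9283), x⁻ = (2.1378, -1.0145) → reset → x⁺ = (2.7115, -1.2459), jump to mode 0
Mode 0: guard c·x = 0.7052 hit at Δt = 1.0821 (t = 3.0104), x⁻ = (-0.6645, -0.4077) → reset → x⁺ = (-0.7711, -0.9018), jump to mode 2
Mode 2: guard c·x = 2.1616 hit at Δt = 1.2507 (t = 4.2610), x⁻ = (2.1460, -0.6720) → reset → x⁺ = (2.7206, -0.8692), jump to mode 0
Mode 0: guard c·x = 0.7052 hit at Δt = 1.2640 (t = 5.5251), x⁻ = (-0.6951, -0.1308) → reset → x⁺ = (-0.8020, -0.6221), jump to mode 2
Mode 2: flow for 0.6954 to horizon, guard not reached → x = (0.3993, -0.3756)

1 0.7168 0->2
2 1.9283 2->0
3 3.0104 0->2
4 4.2610 2->0
5 5.5251 0->2
final: 2 0.3993 -0.3756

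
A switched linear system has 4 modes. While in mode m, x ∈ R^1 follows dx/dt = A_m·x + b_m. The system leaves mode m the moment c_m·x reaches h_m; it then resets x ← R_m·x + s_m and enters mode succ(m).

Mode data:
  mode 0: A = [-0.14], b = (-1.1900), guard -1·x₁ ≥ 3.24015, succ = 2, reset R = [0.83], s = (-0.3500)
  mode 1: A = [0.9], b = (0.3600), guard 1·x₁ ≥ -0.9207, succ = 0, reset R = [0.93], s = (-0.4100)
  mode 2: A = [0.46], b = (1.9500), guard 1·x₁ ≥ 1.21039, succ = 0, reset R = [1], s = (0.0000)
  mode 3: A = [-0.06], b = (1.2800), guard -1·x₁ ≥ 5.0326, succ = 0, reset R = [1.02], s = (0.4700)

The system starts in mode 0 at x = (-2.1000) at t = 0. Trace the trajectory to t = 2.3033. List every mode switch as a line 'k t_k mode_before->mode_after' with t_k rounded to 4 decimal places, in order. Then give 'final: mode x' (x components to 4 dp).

1 1.4014 0->2
final: 2 -2.4224

Mode 0: guard c·x = 3.2401 hit at Δt = 1.4014 (t = 1.4014), x⁻ = (-3.2401) → reset → x⁺ = (-3.0393), jump to mode 2
Mode 2: flow for 0.9019 to horizon, guard not reached → x = (-2.4224)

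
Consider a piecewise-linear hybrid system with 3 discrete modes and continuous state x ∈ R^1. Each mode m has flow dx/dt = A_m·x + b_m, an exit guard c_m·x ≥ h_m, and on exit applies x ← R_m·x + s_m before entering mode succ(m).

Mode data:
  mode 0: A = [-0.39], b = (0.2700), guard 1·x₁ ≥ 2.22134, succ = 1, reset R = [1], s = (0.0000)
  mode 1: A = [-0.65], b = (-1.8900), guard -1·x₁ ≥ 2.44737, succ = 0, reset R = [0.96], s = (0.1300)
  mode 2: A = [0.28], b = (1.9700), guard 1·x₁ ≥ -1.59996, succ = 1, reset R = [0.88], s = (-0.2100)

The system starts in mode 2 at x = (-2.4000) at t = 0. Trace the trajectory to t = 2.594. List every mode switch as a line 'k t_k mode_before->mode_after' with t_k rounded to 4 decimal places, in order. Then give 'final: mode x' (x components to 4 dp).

1 0.5686 2->1
2 2.1536 1->0
final: 0 -1.7600

Mode 2: guard c·x = -1.6000 hit at Δt = 0.5686 (t = 0.5686), x⁻ = (-1.6000) → reset → x⁺ = (-1.6180), jump to mode 1
Mode 1: guard c·x = 2.4474 hit at Δt = 1.5850 (t = 2.1536), x⁻ = (-2.4474) → reset → x⁺ = (-2.2195), jump to mode 0
Mode 0: flow for 0.4404 to horizon, guard not reached → x = (-1.7600)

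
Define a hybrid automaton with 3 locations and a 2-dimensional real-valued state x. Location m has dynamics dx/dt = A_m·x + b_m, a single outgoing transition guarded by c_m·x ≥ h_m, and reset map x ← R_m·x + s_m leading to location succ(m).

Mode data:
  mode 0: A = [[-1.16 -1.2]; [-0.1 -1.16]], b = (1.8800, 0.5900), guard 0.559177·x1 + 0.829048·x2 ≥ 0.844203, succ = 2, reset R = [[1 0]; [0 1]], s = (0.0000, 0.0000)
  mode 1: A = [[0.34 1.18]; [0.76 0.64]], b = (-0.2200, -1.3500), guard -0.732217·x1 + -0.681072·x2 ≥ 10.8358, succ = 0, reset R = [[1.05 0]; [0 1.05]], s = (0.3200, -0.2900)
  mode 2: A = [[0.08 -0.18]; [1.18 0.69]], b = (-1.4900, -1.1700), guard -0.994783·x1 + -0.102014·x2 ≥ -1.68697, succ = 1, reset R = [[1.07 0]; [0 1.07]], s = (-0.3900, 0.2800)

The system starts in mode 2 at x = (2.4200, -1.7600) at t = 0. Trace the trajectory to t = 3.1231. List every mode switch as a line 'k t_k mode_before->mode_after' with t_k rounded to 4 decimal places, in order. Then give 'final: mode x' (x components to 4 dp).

Mode 2: guard c·x = -1.6870 hit at Δt = 0.5462 (t = 0.5462), x⁻ = (1.8649, -1.6487) → reset → x⁺ = (1.6054, -1.4842), jump to mode 1
Mode 1: guard c·x = 10.8358 hit at Δt = 1.5987 (t = 2.1449), x⁻ = (-6.5563, -8.8613) → reset → x⁺ = (-6.5641, -9.5943), jump to mode 0
Mode 0: flow for 0.9782 to horizon, guard not reached → x = (2.4066, -2.7473)

1 0.5462 2->1
2 2.1449 1->0
final: 0 2.4066 -2.7473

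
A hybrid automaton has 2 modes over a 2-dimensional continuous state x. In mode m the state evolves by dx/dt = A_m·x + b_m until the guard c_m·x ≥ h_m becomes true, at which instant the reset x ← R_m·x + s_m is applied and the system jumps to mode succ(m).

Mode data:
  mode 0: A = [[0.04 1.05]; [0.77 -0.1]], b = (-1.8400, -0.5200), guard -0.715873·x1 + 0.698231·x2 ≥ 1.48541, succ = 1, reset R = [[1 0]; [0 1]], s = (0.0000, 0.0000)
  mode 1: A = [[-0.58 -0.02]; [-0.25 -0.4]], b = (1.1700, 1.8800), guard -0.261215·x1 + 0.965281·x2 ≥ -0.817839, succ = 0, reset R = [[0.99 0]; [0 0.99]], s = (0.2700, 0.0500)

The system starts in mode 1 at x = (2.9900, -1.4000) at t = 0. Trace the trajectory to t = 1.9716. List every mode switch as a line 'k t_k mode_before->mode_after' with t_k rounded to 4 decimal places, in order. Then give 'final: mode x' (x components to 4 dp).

Mode 1: guard c·x = -0.8178 hit at Δt = 0.8535 (t = 0.8535), x⁻ = (2.6195, -0.1384) → reset → x⁺ = (2.8633, -0.0870), jump to mode 0
Mode 0: flow for 1.1181 to horizon, guard not reached → x = (1.6096, 1.0956)

1 0.8535 1->0
final: 0 1.6096 1.0956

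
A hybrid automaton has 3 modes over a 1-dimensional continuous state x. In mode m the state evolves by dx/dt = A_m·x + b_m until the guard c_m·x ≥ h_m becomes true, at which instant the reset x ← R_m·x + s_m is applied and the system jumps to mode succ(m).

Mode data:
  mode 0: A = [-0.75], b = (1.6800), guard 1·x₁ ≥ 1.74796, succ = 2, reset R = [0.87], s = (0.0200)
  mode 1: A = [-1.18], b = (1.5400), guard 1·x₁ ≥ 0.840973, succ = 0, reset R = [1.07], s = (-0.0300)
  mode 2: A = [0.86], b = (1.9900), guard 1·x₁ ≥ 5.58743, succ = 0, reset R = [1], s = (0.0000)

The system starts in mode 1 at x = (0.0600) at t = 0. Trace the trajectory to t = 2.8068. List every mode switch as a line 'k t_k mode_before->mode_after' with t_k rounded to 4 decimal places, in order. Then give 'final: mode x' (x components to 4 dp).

Mode 1: guard c·x = 0.8410 hit at Δt = 0.8363 (t = 0.8363), x⁻ = (0.8410) → reset → x⁺ = (0.8698), jump to mode 0
Mode 0: guard c·x = 1.7480 hit at Δt = 1.3655 (t = 2.2018), x⁻ = (1.7480) → reset → x⁺ = (1.5407), jump to mode 2
Mode 2: flow for 0.6050 to horizon, guard not reached → x = (4.1717)

1 0.8363 1->0
2 2.2018 0->2
final: 2 4.1717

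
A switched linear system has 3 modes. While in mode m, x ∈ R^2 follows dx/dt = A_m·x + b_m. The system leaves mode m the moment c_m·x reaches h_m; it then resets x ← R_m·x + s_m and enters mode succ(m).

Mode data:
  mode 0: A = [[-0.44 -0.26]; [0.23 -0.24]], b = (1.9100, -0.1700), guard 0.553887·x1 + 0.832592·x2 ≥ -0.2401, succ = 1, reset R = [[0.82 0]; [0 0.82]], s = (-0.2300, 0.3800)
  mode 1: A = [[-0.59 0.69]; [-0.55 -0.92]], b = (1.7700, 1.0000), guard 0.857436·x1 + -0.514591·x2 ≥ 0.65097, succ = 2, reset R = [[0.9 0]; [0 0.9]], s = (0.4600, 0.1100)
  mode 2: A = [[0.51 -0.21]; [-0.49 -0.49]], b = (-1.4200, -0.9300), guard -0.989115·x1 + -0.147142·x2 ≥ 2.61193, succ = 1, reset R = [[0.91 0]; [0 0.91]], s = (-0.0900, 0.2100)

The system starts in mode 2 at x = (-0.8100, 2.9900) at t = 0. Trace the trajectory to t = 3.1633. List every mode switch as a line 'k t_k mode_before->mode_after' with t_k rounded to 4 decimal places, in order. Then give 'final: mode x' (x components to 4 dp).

1 0.7473 2->1
2 2.0889 1->2
final: 2 1.0771 -0.5999

Mode 2: guard c·x = 2.6119 hit at Δt = 0.7473 (t = 0.7473), x⁻ = (-2.9487, 2.0704) → reset → x⁺ = (-2.7733, 2.0940), jump to mode 1
Mode 1: guard c·x = 0.6510 hit at Δt = 1.3416 (t = 2.0889), x⁻ = (1.5468, 1.3123) → reset → x⁺ = (1.8521, 1.2910), jump to mode 2
Mode 2: flow for 1.0744 to horizon, guard not reached → x = (1.0771, -0.5999)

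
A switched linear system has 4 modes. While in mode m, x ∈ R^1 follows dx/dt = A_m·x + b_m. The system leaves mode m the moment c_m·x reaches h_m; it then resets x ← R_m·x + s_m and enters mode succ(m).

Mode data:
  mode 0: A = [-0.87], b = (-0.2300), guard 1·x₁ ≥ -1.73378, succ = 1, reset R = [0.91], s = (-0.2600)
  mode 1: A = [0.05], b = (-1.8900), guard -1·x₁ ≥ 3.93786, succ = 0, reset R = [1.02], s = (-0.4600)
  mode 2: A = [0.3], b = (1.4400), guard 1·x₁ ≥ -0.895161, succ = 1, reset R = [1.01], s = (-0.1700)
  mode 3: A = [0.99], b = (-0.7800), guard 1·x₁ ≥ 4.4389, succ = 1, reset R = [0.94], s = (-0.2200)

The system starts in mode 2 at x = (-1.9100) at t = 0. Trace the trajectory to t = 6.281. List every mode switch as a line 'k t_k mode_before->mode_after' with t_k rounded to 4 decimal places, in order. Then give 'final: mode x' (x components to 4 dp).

1 1.0032 2->1
2 2.4248 1->0
3 3.6353 0->1
4 4.6678 1->0
5 5.8783 0->1
final: 1 -2.6439

Mode 2: guard c·x = -0.8952 hit at Δt = 1.0032 (t = 1.0032), x⁻ = (-0.8952) → reset → x⁺ = (-1.0741), jump to mode 1
Mode 1: guard c·x = 3.9379 hit at Δt = 1.4216 (t = 2.4248), x⁻ = (-3.9379) → reset → x⁺ = (-4.4766), jump to mode 0
Mode 0: guard c·x = -1.7338 hit at Δt = 1.2105 (t = 3.6353), x⁻ = (-1.7338) → reset → x⁺ = (-1.8377), jump to mode 1
Mode 1: guard c·x = 3.9379 hit at Δt = 1.0325 (t = 4.6678), x⁻ = (-3.9379) → reset → x⁺ = (-4.4766), jump to mode 0
Mode 0: guard c·x = -1.7338 hit at Δt = 1.2105 (t = 5.8783), x⁻ = (-1.7338) → reset → x⁺ = (-1.8377), jump to mode 1
Mode 1: flow for 0.4027 to horizon, guard not reached → x = (-2.6439)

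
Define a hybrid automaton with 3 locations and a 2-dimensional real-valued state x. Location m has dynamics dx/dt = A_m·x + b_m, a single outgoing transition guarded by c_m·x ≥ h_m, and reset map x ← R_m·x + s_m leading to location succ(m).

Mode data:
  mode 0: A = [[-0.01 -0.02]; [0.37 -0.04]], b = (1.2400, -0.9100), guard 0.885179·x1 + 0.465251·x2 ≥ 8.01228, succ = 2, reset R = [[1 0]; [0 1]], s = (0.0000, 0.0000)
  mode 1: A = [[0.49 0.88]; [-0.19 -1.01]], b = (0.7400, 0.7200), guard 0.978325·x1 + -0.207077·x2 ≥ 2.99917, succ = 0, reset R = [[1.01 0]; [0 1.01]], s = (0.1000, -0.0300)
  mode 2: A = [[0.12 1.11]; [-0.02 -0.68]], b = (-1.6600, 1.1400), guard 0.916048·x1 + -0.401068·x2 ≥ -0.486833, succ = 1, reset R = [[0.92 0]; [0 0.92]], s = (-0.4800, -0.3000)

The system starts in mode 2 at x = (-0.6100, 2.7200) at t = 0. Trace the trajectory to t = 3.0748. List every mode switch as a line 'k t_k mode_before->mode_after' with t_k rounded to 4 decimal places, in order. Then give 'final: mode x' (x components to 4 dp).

Mode 2: guard c·x = -0.4868 hit at Δt = 1.0074 (t = 1.0074), x⁻ = (0.4328, 2.2024) → reset → x⁺ = (-0.0818, 1.7262), jump to mode 1
Mode 1: guard c·x = 2.9992 hit at Δt = 1.3139 (t = 2.3213), x⁻ = (3.2195, 0.7270) → reset → x⁺ = (3.3517, 0.7043), jump to mode 0
Mode 0: flow for 0.7535 to horizon, guard not reached → x = (4.2445, 1.0519)

1 1.0074 2->1
2 2.3213 1->0
final: 0 4.2445 1.0519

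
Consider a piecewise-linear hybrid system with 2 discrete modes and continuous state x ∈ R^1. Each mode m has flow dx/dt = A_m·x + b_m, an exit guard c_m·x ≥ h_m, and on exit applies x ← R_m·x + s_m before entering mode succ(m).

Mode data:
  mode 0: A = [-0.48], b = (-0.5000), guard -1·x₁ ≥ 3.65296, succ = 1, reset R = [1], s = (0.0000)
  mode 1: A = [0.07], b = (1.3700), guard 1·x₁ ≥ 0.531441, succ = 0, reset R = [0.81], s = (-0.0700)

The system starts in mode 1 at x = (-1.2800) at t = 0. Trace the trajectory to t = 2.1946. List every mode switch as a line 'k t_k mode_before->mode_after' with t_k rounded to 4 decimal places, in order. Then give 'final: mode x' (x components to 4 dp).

Mode 1: guard c·x = 0.5314 hit at Δt = 1.3490 (t = 1.3490), x⁻ = (0.5314) → reset → x⁺ = (0.3605), jump to mode 0
Mode 0: flow for 0.8456 to horizon, guard not reached → x = (-0.1073)

1 1.3490 1->0
final: 0 -0.1073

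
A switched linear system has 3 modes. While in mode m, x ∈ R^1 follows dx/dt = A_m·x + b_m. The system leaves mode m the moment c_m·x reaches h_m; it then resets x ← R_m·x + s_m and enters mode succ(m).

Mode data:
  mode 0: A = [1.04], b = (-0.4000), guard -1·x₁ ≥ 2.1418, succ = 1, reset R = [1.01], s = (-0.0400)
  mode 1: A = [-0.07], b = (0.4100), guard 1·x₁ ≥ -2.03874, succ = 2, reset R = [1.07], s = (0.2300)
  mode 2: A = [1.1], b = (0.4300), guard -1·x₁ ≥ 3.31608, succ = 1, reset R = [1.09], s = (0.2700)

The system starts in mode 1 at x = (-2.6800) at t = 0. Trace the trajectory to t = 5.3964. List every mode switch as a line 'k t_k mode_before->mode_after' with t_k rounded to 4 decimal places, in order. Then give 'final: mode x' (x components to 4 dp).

1 1.1155 1->2
2 1.6867 2->1
3 3.8730 1->2
4 4.4442 2->1
final: 1 -2.7512

Mode 1: guard c·x = -2.0387 hit at Δt = 1.1155 (t = 1.1155), x⁻ = (-2.0387) → reset → x⁺ = (-1.9515), jump to mode 2
Mode 2: guard c·x = 3.3161 hit at Δt = 0.5712 (t = 1.6867), x⁻ = (-3.3161) → reset → x⁺ = (-3.3445), jump to mode 1
Mode 1: guard c·x = -2.0387 hit at Δt = 2.1863 (t = 3.8730), x⁻ = (-2.0387) → reset → x⁺ = (-1.9515), jump to mode 2
Mode 2: guard c·x = 3.3161 hit at Δt = 0.5712 (t = 4.4442), x⁻ = (-3.3161) → reset → x⁺ = (-3.3445), jump to mode 1
Mode 1: flow for 0.9522 to horizon, guard not reached → x = (-2.7512)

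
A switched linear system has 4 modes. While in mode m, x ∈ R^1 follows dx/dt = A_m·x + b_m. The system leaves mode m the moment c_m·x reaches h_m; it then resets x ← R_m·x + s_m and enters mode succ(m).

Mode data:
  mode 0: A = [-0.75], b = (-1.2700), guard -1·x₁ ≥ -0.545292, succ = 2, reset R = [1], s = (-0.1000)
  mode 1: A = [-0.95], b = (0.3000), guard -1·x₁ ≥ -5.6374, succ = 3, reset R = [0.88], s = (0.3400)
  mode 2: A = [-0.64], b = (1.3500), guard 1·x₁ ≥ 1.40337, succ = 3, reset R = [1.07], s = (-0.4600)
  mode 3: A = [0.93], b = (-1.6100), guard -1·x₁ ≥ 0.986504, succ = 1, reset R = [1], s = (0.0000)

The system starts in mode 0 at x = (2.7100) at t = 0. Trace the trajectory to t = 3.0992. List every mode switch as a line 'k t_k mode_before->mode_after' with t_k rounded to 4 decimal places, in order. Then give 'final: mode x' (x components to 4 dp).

Mode 0: guard c·x = -0.5453 hit at Δt = 0.9020 (t = 0.9020), x⁻ = (0.5453) → reset → x⁺ = (0.4453), jump to mode 2
Mode 2: guard c·x = 1.4034 hit at Δt = 1.3397 (t = 2.2417), x⁻ = (1.4034) → reset → x⁺ = (1.0416), jump to mode 3
Mode 3: flow for 0.8575 to horizon, guard not reached → x = (0.2004)

1 0.9020 0->2
2 2.2417 2->3
final: 3 0.2004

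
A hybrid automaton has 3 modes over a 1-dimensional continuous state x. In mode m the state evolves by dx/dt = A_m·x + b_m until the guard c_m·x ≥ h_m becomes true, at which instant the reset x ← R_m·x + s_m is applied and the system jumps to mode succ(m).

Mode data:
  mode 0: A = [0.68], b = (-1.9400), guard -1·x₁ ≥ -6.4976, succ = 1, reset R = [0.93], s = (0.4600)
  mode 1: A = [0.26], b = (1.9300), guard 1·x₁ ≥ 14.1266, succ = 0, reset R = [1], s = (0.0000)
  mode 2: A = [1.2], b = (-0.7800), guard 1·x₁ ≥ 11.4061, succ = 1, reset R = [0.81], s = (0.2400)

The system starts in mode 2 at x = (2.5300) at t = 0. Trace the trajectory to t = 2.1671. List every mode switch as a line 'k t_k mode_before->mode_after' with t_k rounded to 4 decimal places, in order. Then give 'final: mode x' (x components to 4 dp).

1 1.4535 2->1
final: 1 12.9246

Mode 2: guard c·x = 11.4061 hit at Δt = 1.4535 (t = 1.4535), x⁻ = (11.4061) → reset → x⁺ = (9.4789), jump to mode 1
Mode 1: flow for 0.7136 to horizon, guard not reached → x = (12.9246)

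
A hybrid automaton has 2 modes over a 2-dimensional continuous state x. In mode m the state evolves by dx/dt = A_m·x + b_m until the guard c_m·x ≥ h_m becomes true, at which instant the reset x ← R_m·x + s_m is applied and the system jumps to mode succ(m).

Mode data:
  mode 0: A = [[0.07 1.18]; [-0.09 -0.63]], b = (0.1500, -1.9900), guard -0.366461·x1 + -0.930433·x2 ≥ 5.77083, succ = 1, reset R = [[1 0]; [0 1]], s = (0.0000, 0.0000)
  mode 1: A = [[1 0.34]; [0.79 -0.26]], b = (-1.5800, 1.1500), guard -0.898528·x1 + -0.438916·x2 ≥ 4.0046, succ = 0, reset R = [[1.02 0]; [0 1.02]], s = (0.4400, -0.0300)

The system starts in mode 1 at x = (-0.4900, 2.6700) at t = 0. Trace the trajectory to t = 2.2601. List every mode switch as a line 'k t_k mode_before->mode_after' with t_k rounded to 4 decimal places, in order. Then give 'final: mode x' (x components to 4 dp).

1 1.5136 1->0
final: 0 -4.4763 -0.3233

Mode 1: guard c·x = 4.0046 hit at Δt = 1.5136 (t = 1.5136), x⁻ = (-4.9493, 1.0081) → reset → x⁺ = (-4.6082, 0.9982), jump to mode 0
Mode 0: flow for 0.7465 to horizon, guard not reached → x = (-4.4763, -0.3233)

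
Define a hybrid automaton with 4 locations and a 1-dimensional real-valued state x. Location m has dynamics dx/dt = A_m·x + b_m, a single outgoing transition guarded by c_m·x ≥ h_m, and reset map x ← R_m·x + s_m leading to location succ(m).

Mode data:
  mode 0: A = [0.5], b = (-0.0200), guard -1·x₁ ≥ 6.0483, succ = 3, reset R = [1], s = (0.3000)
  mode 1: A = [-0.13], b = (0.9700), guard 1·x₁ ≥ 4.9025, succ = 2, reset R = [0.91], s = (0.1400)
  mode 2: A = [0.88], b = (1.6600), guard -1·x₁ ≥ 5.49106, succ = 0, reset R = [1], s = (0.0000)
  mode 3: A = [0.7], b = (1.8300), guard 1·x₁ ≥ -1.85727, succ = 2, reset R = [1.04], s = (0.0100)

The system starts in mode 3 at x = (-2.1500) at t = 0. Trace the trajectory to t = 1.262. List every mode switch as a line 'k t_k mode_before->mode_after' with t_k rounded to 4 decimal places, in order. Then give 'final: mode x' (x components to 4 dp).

Mode 3: guard c·x = -1.8573 hit at Δt = 0.6984 (t = 0.6984), x⁻ = (-1.8573) → reset → x⁺ = (-1.9216), jump to mode 2
Mode 2: flow for 0.5636 to horizon, guard not reached → x = (-1.9442)

1 0.6984 3->2
final: 2 -1.9442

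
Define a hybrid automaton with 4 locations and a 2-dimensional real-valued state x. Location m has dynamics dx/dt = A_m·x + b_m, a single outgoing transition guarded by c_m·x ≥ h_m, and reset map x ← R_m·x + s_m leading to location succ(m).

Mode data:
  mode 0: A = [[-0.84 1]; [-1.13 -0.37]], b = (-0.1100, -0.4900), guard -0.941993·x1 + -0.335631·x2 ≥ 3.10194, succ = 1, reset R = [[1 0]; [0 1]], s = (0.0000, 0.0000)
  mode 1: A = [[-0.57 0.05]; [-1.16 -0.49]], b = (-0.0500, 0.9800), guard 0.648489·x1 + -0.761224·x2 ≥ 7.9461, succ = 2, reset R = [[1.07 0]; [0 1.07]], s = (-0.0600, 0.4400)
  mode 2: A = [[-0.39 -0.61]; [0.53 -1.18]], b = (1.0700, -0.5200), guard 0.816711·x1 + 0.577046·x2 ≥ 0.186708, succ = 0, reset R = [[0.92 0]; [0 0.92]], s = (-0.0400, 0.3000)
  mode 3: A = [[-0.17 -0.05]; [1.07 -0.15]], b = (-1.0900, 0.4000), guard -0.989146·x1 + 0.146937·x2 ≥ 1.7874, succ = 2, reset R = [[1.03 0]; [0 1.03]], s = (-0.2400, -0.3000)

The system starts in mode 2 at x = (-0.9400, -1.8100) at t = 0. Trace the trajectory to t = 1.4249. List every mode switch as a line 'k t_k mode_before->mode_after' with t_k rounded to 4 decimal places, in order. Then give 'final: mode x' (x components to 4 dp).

Mode 2: guard c·x = 0.1867 hit at Δt = 0.9490 (t = 0.9490), x⁻ = (0.8138, -0.8283) → reset → x⁺ = (0.7087, -0.4620), jump to mode 0
Mode 0: flow for 0.4759 to horizon, guard not reached → x = (0.1663, -0.8109)

1 0.9490 2->0
final: 0 0.1663 -0.8109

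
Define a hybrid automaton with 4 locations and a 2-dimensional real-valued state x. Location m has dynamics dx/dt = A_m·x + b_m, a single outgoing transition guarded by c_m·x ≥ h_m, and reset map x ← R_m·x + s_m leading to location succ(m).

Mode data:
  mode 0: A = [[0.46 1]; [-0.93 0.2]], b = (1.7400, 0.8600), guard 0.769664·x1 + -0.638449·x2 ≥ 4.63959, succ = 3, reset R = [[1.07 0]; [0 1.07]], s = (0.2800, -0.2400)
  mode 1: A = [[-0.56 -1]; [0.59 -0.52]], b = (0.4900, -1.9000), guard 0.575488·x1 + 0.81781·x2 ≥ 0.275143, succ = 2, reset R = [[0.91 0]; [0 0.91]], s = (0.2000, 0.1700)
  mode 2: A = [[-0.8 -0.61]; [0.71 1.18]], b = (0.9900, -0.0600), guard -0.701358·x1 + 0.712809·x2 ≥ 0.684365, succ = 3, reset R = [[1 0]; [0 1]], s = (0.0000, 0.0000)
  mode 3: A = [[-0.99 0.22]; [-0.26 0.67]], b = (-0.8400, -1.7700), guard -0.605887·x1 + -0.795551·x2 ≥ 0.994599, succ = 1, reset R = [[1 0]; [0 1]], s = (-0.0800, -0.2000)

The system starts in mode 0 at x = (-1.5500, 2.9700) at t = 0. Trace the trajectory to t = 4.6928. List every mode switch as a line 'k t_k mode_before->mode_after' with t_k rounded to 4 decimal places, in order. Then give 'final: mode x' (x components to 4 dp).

Mode 0: guard c·x = 4.6396 hit at Δt = 1.4248 (t = 1.4248), x⁻ = (7.4755, 1.7448) → reset → x⁺ = (8.2787, 1.6270), jump to mode 3
Mode 3: guard c·x = 0.9946 hit at Δt = 1.3126 (t = 2.7374), x⁻ = (1.5255, -2.4120) → reset → x⁺ = (1.4455, -2.6120), jump to mode 1
Mode 1: guard c·x = 0.2751 hit at Δt = 1.1476 (t = 3.8850), x⁻ = (3.0506, -1.8102) → reset → x⁺ = (2.9760, -1.4773), jump to mode 2
Mode 2: flow for 0.8078 to horizon, guard not reached → x = (2.6319, -1.2051)

1 1.4248 0->3
2 2.7374 3->1
3 3.8850 1->2
final: 2 2.6319 -1.2051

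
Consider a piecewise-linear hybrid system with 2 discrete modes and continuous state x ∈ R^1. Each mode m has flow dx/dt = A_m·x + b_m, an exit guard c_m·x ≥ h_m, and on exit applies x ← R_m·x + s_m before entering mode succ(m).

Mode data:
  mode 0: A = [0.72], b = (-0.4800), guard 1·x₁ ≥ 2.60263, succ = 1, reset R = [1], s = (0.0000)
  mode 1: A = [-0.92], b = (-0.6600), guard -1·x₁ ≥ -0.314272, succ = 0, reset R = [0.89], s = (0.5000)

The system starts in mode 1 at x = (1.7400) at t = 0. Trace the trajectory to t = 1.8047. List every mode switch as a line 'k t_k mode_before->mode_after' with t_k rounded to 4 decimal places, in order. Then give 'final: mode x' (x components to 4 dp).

1 0.9434 1->0
final: 0 0.8768

Mode 1: guard c·x = -0.3143 hit at Δt = 0.9434 (t = 0.9434), x⁻ = (0.3143) → reset → x⁺ = (0.7797), jump to mode 0
Mode 0: flow for 0.8613 to horizon, guard not reached → x = (0.8768)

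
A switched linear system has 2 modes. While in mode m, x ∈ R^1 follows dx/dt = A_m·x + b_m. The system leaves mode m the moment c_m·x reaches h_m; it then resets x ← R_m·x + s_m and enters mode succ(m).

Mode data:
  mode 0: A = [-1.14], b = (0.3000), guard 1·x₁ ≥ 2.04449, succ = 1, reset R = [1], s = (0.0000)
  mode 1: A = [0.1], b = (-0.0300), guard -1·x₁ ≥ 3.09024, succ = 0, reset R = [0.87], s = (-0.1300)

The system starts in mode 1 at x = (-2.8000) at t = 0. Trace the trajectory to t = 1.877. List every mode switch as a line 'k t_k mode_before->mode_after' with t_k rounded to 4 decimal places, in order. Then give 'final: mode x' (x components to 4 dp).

Mode 1: guard c·x = 3.0902 hit at Δt = 0.8950 (t = 0.8950), x⁻ = (-3.0902) → reset → x⁺ = (-2.8185), jump to mode 0
Mode 0: flow for 0.9820 to horizon, guard not reached → x = (-0.7428)

1 0.8950 1->0
final: 0 -0.7428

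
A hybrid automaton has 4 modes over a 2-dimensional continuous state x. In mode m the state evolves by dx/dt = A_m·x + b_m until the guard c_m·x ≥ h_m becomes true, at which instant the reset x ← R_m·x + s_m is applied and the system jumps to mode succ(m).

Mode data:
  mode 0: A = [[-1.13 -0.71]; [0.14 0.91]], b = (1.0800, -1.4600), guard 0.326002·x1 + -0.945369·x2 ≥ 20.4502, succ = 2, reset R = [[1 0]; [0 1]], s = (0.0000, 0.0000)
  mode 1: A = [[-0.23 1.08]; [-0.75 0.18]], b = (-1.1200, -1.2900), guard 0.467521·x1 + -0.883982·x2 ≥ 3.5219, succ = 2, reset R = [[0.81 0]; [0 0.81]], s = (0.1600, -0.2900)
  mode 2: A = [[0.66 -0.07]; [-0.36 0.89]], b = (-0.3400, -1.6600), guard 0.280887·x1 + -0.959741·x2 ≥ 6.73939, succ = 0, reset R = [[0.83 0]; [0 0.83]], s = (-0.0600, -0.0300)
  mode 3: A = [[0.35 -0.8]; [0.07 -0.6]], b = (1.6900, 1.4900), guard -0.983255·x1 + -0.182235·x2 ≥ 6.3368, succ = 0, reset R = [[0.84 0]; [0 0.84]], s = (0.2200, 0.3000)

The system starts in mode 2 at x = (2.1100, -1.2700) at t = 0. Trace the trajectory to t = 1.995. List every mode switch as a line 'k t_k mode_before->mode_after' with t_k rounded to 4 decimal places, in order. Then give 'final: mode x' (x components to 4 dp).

1 0.8446 2->0
final: 0 6.4175 -16.0663

Mode 2: guard c·x = 6.7394 hit at Δt = 0.8446 (t = 0.8446), x⁻ = (3.5443, -5.9848) → reset → x⁺ = (2.8817, -4.9974), jump to mode 0
Mode 0: flow for 1.1504 to horizon, guard not reached → x = (6.4175, -16.0663)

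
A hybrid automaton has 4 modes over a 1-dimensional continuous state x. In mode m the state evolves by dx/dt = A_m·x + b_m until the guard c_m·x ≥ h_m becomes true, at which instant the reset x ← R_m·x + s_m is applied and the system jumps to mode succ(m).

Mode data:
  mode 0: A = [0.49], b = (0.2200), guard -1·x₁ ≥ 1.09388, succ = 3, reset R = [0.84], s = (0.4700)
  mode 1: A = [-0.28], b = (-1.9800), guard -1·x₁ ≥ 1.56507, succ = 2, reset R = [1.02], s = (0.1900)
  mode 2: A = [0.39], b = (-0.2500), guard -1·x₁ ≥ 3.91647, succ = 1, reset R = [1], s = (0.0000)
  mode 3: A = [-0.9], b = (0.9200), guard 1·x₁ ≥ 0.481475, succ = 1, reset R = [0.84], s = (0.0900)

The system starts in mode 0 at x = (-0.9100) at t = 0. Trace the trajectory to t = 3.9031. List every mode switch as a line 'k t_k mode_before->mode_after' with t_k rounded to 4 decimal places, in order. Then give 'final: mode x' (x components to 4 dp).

1 0.6850 0->3
2 1.7970 3->1
3 2.9318 1->2
final: 2 -2.3493

Mode 0: guard c·x = 1.0939 hit at Δt = 0.6850 (t = 0.6850), x⁻ = (-1.0939) → reset → x⁺ = (-0.4489), jump to mode 3
Mode 3: guard c·x = 0.4815 hit at Δt = 1.1120 (t = 1.7970), x⁻ = (0.4815) → reset → x⁺ = (0.4944), jump to mode 1
Mode 1: guard c·x = 1.5651 hit at Δt = 1.1348 (t = 2.9318), x⁻ = (-1.5651) → reset → x⁺ = (-1.4064), jump to mode 2
Mode 2: flow for 0.9713 to horizon, guard not reached → x = (-2.3493)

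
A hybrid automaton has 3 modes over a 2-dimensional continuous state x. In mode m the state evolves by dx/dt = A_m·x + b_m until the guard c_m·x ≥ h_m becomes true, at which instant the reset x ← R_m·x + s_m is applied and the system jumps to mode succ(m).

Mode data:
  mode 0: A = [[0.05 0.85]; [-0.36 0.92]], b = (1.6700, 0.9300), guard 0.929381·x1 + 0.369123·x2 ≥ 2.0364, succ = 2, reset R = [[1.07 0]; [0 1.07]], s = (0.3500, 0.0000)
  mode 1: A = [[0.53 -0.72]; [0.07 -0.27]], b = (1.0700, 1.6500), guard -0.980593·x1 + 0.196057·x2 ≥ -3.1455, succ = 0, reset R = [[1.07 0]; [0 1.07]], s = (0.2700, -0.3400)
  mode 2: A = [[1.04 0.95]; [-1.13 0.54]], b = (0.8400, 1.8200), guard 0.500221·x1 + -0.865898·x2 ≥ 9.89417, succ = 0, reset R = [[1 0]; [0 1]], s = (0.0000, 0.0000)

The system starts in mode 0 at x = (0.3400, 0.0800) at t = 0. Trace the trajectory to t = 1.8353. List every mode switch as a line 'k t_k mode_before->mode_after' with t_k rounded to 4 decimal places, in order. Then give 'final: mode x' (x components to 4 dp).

Mode 0: guard c·x = 2.0364 hit at Δt = 0.7423 (t = 0.7423), x⁻ = (1.8848, 0.7713) → reset → x⁺ = (2.3667, 0.8253), jump to mode 2
Mode 2: flow for 1.0930 to horizon, guard not reached → x = (8.4394, -4.0883)

1 0.7423 0->2
final: 2 8.4394 -4.0883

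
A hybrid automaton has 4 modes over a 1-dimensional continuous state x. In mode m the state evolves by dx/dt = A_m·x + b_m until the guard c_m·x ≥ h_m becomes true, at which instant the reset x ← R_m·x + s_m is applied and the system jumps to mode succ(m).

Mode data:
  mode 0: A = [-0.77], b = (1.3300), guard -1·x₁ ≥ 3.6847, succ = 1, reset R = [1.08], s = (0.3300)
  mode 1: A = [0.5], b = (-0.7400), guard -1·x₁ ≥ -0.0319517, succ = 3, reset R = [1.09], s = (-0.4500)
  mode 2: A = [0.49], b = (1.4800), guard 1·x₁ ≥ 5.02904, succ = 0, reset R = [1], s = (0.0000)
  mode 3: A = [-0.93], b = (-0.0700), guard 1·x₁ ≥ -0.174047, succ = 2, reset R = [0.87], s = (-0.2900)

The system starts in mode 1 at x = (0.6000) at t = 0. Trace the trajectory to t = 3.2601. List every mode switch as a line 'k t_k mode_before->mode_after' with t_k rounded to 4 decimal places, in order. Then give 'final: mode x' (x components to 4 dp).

1 0.9961 1->3
2 2.3249 3->2
final: 2 1.0577

Mode 1: guard c·x = -0.0320 hit at Δt = 0.9961 (t = 0.9961), x⁻ = (0.0320) → reset → x⁺ = (-0.4152), jump to mode 3
Mode 3: guard c·x = -0.1740 hit at Δt = 1.3288 (t = 2.3249), x⁻ = (-0.1740) → reset → x⁺ = (-0.4414), jump to mode 2
Mode 2: flow for 0.9352 to horizon, guard not reached → x = (1.0577)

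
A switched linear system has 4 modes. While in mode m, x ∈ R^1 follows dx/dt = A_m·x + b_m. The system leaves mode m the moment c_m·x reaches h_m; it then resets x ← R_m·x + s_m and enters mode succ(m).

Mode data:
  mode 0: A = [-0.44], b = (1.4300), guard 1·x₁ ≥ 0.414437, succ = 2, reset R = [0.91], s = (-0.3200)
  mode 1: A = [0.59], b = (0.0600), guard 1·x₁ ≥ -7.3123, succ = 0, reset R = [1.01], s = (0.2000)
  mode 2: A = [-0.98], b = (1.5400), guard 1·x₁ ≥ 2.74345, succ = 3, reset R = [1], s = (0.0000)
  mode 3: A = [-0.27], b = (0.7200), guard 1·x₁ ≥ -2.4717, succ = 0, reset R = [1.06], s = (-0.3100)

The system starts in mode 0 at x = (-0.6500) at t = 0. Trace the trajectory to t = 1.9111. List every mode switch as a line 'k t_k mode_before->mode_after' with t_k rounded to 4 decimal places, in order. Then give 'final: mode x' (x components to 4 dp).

Mode 0: guard c·x = 0.4144 hit at Δt = 0.7244 (t = 0.7244), x⁻ = (0.4144) → reset → x⁺ = (0.0571), jump to mode 2
Mode 2: flow for 1.1867 to horizon, guard not reached → x = (1.0981)

1 0.7244 0->2
final: 2 1.0981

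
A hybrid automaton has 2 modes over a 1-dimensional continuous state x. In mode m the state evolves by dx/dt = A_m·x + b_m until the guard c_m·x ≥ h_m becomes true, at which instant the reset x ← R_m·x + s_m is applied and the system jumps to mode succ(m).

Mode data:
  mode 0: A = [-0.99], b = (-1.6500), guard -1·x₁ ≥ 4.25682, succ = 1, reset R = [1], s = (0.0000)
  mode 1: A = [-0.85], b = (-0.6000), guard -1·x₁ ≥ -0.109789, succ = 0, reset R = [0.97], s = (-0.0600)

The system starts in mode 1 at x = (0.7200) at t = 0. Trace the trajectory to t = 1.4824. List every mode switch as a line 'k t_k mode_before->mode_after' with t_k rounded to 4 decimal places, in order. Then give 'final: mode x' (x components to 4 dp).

1 0.6571 1->0
final: 0 -0.9099

Mode 1: guard c·x = -0.1098 hit at Δt = 0.6571 (t = 0.6571), x⁻ = (0.1098) → reset → x⁺ = (0.0465), jump to mode 0
Mode 0: flow for 0.8253 to horizon, guard not reached → x = (-0.9099)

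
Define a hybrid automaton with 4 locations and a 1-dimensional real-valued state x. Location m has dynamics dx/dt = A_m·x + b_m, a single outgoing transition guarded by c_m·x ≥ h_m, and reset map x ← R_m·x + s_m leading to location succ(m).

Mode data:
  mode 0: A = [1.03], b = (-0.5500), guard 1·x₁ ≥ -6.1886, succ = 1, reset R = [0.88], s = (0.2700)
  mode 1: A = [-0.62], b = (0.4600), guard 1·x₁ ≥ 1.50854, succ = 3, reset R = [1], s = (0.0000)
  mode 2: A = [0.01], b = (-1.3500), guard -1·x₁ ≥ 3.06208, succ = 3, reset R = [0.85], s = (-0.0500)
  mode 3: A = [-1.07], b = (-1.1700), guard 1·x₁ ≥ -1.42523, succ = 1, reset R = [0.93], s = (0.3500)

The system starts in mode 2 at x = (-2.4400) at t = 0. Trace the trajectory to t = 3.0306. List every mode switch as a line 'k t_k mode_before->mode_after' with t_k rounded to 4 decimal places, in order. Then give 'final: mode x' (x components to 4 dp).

1 0.4516 2->3
2 1.8979 3->1
final: 1 -0.1090

Mode 2: guard c·x = 3.0621 hit at Δt = 0.4516 (t = 0.4516), x⁻ = (-3.0621) → reset → x⁺ = (-2.6528), jump to mode 3
Mode 3: guard c·x = -1.4252 hit at Δt = 1.4463 (t = 1.8979), x⁻ = (-1.4252) → reset → x⁺ = (-0.9755), jump to mode 1
Mode 1: flow for 1.1327 to horizon, guard not reached → x = (-0.1090)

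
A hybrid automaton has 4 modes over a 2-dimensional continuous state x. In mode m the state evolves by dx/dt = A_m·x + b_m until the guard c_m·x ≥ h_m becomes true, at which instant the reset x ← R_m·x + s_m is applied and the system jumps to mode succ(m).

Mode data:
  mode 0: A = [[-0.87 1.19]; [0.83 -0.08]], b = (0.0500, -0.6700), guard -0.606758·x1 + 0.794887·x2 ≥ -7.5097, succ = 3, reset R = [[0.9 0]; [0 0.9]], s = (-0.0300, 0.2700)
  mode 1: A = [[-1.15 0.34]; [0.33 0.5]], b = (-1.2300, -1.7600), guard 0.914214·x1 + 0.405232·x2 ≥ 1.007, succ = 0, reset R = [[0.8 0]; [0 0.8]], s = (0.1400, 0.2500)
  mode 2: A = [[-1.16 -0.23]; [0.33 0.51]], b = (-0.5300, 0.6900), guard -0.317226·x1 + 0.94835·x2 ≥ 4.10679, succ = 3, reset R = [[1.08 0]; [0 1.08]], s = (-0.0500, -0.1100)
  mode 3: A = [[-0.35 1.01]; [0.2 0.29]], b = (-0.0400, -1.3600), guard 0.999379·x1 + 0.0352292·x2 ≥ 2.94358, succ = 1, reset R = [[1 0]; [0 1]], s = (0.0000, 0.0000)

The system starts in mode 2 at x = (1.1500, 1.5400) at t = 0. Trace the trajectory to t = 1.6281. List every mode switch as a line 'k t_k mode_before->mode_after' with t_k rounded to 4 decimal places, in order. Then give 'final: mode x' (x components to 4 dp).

1 1.2096 2->3
final: 3 1.1698 4.3640

Mode 2: guard c·x = 4.1068 hit at Δt = 1.2096 (t = 1.2096), x⁻ = (-0.5203, 4.1564) → reset → x⁺ = (-0.6119, 4.3789), jump to mode 3
Mode 3: flow for 0.4185 to horizon, guard not reached → x = (1.1698, 4.3640)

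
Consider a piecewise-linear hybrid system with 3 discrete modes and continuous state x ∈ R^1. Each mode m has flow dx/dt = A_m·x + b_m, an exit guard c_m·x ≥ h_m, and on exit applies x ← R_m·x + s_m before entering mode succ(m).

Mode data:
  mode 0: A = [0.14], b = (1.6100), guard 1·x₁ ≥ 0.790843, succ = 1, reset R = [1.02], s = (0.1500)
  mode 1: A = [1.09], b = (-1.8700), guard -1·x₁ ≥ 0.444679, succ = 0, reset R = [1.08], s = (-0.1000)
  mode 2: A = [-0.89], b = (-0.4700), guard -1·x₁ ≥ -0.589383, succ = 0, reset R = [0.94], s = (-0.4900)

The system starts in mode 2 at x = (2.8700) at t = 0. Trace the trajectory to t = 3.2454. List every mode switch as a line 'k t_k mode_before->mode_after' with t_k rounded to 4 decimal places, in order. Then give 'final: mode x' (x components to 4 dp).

Mode 2: guard c·x = -0.5894 hit at Δt = 1.2496 (t = 1.2496), x⁻ = (0.5894) → reset → x⁺ = (0.0640), jump to mode 0
Mode 0: guard c·x = 0.7908 hit at Δt = 0.4354 (t = 1.6850), x⁻ = (0.7908) → reset → x⁺ = (0.9567), jump to mode 1
Mode 1: guard c·x = 0.4447 hit at Δt = 0.9597 (t = 2.6447), x⁻ = (-0.4447) → reset → x⁺ = (-0.5803), jump to mode 0
Mode 0: flow for 0.6007 to horizon, guard not reached → x = (0.3778)

1 1.2496 2->0
2 1.6850 0->1
3 2.6447 1->0
final: 0 0.3778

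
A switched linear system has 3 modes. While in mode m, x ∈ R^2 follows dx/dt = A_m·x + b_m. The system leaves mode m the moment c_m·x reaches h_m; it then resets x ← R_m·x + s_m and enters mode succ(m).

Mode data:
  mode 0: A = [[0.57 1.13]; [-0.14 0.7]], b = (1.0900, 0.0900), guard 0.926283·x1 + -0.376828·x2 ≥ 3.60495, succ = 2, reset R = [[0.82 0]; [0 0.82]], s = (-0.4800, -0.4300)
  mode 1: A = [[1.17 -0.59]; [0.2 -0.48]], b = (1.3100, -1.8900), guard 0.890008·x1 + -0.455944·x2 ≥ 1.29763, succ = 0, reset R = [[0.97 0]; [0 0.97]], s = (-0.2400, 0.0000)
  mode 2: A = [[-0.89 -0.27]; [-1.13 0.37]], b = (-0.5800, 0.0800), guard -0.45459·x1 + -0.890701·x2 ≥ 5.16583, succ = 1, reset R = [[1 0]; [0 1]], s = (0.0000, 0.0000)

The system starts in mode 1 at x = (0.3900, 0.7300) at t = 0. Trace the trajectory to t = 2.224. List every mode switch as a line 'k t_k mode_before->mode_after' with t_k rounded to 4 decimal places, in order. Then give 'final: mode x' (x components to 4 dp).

Mode 1: guard c·x = 1.2976 hit at Δt = 0.4708 (t = 0.4708), x⁻ = (1.3846, -0.1433) → reset → x⁺ = (1.1031, -0.1390), jump to mode 0
Mode 0: guard c·x = 3.6050 hit at Δt = 1.2599 (t = 1.7307), x⁻ = (3.5890, -0.7443) → reset → x⁺ = (2.4630, -1.0404), jump to mode 2
Mode 2: flow for 0.4933 to horizon, guard not reached → x = (1.5499, -2.4113)

1 0.4708 1->0
2 1.7307 0->2
final: 2 1.5499 -2.4113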